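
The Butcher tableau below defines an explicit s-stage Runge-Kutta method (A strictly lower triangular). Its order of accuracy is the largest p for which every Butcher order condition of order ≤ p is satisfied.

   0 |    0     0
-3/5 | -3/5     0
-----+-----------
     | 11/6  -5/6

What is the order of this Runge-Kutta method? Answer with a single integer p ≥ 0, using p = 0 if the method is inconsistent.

2

b = (11/6, -5/6)
c = (0, -3/5)
Σ b_i: 11/6·1 + (-5/6)·1 = 1 ✓
b·c: (-5/6)·(-3/5) = 1/2 ✓; 2 stages ⇒ order 2.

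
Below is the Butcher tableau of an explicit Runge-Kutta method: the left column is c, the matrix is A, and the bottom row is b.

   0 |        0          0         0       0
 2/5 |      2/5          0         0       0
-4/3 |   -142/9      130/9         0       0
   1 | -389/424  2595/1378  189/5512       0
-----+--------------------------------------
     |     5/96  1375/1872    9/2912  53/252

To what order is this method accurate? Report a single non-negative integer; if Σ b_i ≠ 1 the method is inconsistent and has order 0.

4

b = (5/96, 1375/1872, 9/2912, 53/252)
c = (0, 2/5, -4/3, 1)
Ac = (0, 0, 52/9, 75/106)
Σ b_i: 5/96·1 + 1375/1872·1 + 9/2912·1 + 53/252·1 = 1 ✓
b·c: 1375/1872·2/5 + 9/2912·(-4/3) + 53/252·1 = 1/2 ✓
b·c²: 1375/1872·4/25 + 9/2912·16/9 + 53/252·1 = 1/3 ✓
b·Ac: 9/2912·52/9 + 53/252·75/106 = 1/6 ✓
b·c³: 1375/1872·8/125 + 9/2912·(-64/27) + 53/252·1 = 1/4 ✓
b·(c∘Ac): 9/2912·(-208/27) + 53/252·75/106 = 1/8 ✓
b·Ac²: 9/2912·104/45 + 53/252·96/265 = 1/12 ✓
b·A²c: 53/252·21/106 = 1/24 ✓; 4 stages ⇒ order 4.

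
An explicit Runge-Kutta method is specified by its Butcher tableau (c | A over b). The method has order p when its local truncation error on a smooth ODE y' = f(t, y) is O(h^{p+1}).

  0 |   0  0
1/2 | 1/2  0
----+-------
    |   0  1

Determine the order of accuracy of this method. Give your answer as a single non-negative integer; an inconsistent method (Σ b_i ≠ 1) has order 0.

b = (0, 1)
c = (0, 1/2)
Σ b_i: 1·1 = 1 ✓
b·c: 1·1/2 = 1/2 ✓; 2 stages ⇒ order 2.

2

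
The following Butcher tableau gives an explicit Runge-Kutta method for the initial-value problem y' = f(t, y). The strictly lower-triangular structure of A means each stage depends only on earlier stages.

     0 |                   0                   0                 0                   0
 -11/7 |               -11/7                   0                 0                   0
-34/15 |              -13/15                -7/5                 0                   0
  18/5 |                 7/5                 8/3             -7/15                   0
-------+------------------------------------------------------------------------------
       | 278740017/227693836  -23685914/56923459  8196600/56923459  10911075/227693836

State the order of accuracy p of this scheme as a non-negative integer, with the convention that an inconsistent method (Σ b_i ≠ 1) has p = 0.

b = (278740017/227693836, -23685914/56923459, 8196600/56923459, 10911075/227693836)
c = (0, -11/7, -34/15, 18/5)
Ac = (0, 0, 11/5, -4934/1575)
Σ b_i: 278740017/227693836·1 + (-23685914/56923459)·1 + 8196600/56923459·1 + 10911075/227693836·1 = 1 ✓
b·c: (-23685914/56923459)·(-11/7) + 8196600/56923459·(-34/15) + 10911075/227693836·18/5 = 1/2 ✓
b·c²: (-23685914/56923459)·121/49 + 8196600/56923459·1156/225 + 10911075/227693836·324/25 = 1/3 ✓
b·Ac: 8196600/56923459·11/5 + 10911075/227693836·(-4934/1575) = 1/6 ✓
b·c³: (-23685914/56923459)·(-1331/343) + 8196600/56923459·(-39304/3375) + 10911075/227693836·5832/125 = 38973250928/17930889585 ≠ 1/4 ⇒ order 3.
b·(c∘Ac): 8196600/56923459·(-374/75) + 10911075/227693836·(-9868/875) = -358183543/284617295 ≠ 1/8
b·Ac²: 8196600/56923459·(-121/35) + 10911075/227693836·692492/165375 = -5328082091/17930889585 ≠ 1/12
b·A²c: 10911075/227693836·(-77/75) = -11202037/227693836 ≠ 1/24

3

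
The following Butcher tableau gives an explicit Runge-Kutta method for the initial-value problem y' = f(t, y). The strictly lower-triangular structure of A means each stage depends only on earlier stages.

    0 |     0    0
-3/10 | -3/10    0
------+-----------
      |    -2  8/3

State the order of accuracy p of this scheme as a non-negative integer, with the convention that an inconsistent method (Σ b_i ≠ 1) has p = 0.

b = (-2, 8/3)
c = (0, -3/10)
Σ b_i: (-2)·1 + 8/3·1 = 2/3 ≠ 1 ⇒ order 0.

0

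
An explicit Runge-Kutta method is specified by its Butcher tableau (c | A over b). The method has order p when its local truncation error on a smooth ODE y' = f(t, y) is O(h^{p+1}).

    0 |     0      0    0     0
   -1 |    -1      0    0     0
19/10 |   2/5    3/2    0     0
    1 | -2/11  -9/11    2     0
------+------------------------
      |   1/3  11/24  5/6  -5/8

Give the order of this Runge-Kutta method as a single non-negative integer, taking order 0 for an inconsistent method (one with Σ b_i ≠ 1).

2

b = (1/3, 11/24, 5/6, -5/8)
c = (0, -1, 19/10, 1)
Ac = (0, 0, -3/2, 254/55)
Σ b_i: 1/3·1 + 11/24·1 + 5/6·1 + (-5/8)·1 = 1 ✓
b·c: 11/24·(-1) + 5/6·19/10 + (-5/8)·1 = 1/2 ✓
b·c²: 11/24·1 + 5/6·361/100 + (-5/8)·1 = 341/120 ≠ 1/3 ⇒ order 2.
b·Ac: 5/6·(-3/2) + (-5/8)·254/55 = -91/22 ≠ 1/6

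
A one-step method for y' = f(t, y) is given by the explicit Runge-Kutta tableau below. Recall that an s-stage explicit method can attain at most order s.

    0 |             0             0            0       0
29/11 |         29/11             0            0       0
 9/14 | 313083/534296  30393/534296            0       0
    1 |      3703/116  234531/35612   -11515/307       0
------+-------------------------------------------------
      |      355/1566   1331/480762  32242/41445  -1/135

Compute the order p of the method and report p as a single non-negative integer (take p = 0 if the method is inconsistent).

4

b = (355/1566, 1331/480762, 32242/41445, -1/135)
c = (0, 29/11, 9/14, 1)
Ac = (0, 0, 2763/18424, -27/4)
Σ b_i: 355/1566·1 + 1331/480762·1 + 32242/41445·1 + (-1/135)·1 = 1 ✓
b·c: 1331/480762·29/11 + 32242/41445·9/14 + (-1/135)·1 = 1/2 ✓
b·c²: 1331/480762·841/121 + 32242/41445·81/196 + (-1/135)·1 = 1/3 ✓
b·Ac: 32242/41445·2763/18424 + (-1/135)·(-27/4) = 1/6 ✓
b·c³: 1331/480762·24389/1331 + 32242/41445·729/2744 + (-1/135)·1 = 1/4 ✓
b·(c∘Ac): 32242/41445·24867/257936 + (-1/135)·(-27/4) = 1/8 ✓
b·Ac²: 32242/41445·80127/202664 + (-1/135)·333/11 = 1/12 ✓
b·A²c: (-1/135)·(-45/8) = 1/24 ✓; 4 stages ⇒ order 4.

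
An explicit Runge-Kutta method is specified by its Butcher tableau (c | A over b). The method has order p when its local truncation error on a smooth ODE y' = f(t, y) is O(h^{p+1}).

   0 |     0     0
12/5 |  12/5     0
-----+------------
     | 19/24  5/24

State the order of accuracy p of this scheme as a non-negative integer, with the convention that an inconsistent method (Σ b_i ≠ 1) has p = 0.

2

b = (19/24, 5/24)
c = (0, 12/5)
Σ b_i: 19/24·1 + 5/24·1 = 1 ✓
b·c: 5/24·12/5 = 1/2 ✓; 2 stages ⇒ order 2.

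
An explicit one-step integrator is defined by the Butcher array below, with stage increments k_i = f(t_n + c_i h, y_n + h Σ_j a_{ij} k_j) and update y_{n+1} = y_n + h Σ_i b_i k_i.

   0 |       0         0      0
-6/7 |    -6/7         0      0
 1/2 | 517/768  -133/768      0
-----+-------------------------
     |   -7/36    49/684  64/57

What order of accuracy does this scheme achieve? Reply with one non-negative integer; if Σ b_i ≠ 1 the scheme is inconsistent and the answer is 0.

b = (-7/36, 49/684, 64/57)
c = (0, -6/7, 1/2)
Ac = (0, 0, 19/128)
Σ b_i: (-7/36)·1 + 49/684·1 + 64/57·1 = 1 ✓
b·c: 49/684·(-6/7) + 64/57·1/2 = 1/2 ✓
b·c²: 49/684·36/49 + 64/57·1/4 = 1/3 ✓
b·Ac: 64/57·19/128 = 1/6 ✓; 3 stages ⇒ order 3.

3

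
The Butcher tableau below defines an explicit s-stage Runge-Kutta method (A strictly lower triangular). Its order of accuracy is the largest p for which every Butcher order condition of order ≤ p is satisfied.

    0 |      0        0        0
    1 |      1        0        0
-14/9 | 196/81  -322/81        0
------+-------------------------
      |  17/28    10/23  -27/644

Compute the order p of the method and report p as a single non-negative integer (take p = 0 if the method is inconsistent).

b = (17/28, 10/23, -27/644)
c = (0, 1, -14/9)
Ac = (0, 0, -322/81)
Σ b_i: 17/28·1 + 10/23·1 + (-27/644)·1 = 1 ✓
b·c: 10/23·1 + (-27/644)·(-14/9) = 1/2 ✓
b·c²: 10/23·1 + (-27/644)·196/81 = 1/3 ✓
b·Ac: (-27/644)·(-322/81) = 1/6 ✓; 3 stages ⇒ order 3.

3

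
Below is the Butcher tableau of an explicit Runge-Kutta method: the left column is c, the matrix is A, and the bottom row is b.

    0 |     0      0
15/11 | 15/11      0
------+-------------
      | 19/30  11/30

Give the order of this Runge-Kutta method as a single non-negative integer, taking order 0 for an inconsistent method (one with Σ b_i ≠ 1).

b = (19/30, 11/30)
c = (0, 15/11)
Σ b_i: 19/30·1 + 11/30·1 = 1 ✓
b·c: 11/30·15/11 = 1/2 ✓; 2 stages ⇒ order 2.

2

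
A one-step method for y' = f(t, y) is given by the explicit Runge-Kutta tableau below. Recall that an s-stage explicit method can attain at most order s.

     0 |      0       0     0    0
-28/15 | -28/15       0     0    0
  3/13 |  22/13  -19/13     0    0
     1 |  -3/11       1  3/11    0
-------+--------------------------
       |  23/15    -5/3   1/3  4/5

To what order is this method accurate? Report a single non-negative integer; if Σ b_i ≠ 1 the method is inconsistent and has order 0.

1

b = (23/15, -5/3, 1/3, 4/5)
c = (0, -28/15, 3/13, 1)
Ac = (0, 0, 532/195, -3869/2145)
Σ b_i: 23/15·1 + (-5/3)·1 + 1/3·1 + 4/5·1 = 1 ✓
b·c: (-5/3)·(-28/15) + 1/3·3/13 + 4/5·1 = 2333/585 ≠ 1/2 ⇒ order 1.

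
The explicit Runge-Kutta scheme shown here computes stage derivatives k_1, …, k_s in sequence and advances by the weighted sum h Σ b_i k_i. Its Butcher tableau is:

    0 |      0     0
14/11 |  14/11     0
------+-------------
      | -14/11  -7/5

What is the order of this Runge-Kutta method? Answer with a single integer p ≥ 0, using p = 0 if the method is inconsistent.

b = (-14/11, -7/5)
c = (0, 14/11)
Σ b_i: (-14/11)·1 + (-7/5)·1 = -147/55 ≠ 1 ⇒ order 0.

0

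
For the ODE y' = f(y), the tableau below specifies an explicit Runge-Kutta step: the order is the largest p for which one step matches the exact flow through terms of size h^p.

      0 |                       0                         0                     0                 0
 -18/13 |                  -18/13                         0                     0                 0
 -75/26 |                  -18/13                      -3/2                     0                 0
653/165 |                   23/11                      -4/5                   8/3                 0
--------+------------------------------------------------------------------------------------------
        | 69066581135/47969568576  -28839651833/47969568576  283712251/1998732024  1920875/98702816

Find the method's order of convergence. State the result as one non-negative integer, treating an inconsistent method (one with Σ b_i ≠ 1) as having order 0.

3

b = (69066581135/47969568576, -28839651833/47969568576, 283712251/1998732024, 1920875/98702816)
c = (0, -18/13, -75/26, 653/165)
Ac = (0, 0, 27/13, -428/65)
Σ b_i: 69066581135/47969568576·1 + (-28839651833/47969568576)·1 + 283712251/1998732024·1 + 1920875/98702816·1 = 1 ✓
b·c: (-28839651833/47969568576)·(-18/13) + 283712251/1998732024·(-75/26) + 1920875/98702816·653/165 = 1/2 ✓
b·c²: (-28839651833/47969568576)·324/169 + 283712251/1998732024·5625/676 + 1920875/98702816·426409/27225 = 1/3 ✓
b·Ac: 283712251/1998732024·27/13 + 1920875/98702816·(-428/65) = 1/6 ✓
b·c³: (-28839651833/47969568576)·(-5832/2197) + 283712251/1998732024·(-421875/17576) + 1920875/98702816·278445077/4492125 = -5993493547775/9908380886976 ≠ 1/4 ⇒ order 3.
b·(c∘Ac): 283712251/1998732024·(-2025/338) + 1920875/98702816·(-279484/10725) = -33967691135/25021163856 ≠ 1/8
b·Ac²: 283712251/1998732024·(-486/169) + 1920875/98702816·17454/845 = -3988599/641568304 ≠ 1/12
b·A²c: 1920875/98702816·72/13 = 17287875/160392076 ≠ 1/24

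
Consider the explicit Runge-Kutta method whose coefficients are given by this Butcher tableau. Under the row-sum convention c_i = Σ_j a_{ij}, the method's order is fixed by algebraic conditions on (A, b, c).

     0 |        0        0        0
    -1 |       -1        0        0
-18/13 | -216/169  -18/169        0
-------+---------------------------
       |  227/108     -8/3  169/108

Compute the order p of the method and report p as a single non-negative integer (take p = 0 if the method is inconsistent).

3

b = (227/108, -8/3, 169/108)
c = (0, -1, -18/13)
Ac = (0, 0, 18/169)
Σ b_i: 227/108·1 + (-8/3)·1 + 169/108·1 = 1 ✓
b·c: (-8/3)·(-1) + 169/108·(-18/13) = 1/2 ✓
b·c²: (-8/3)·1 + 169/108·324/169 = 1/3 ✓
b·Ac: 169/108·18/169 = 1/6 ✓; 3 stages ⇒ order 3.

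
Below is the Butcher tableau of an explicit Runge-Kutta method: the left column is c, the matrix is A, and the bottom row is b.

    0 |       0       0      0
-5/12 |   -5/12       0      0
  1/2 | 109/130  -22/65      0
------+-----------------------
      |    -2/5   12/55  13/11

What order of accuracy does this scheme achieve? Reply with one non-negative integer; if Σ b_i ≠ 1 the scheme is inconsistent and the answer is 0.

b = (-2/5, 12/55, 13/11)
c = (0, -5/12, 1/2)
Ac = (0, 0, 11/78)
Σ b_i: (-2/5)·1 + 12/55·1 + 13/11·1 = 1 ✓
b·c: 12/55·(-5/12) + 13/11·1/2 = 1/2 ✓
b·c²: 12/55·25/144 + 13/11·1/4 = 1/3 ✓
b·Ac: 13/11·11/78 = 1/6 ✓; 3 stages ⇒ order 3.

3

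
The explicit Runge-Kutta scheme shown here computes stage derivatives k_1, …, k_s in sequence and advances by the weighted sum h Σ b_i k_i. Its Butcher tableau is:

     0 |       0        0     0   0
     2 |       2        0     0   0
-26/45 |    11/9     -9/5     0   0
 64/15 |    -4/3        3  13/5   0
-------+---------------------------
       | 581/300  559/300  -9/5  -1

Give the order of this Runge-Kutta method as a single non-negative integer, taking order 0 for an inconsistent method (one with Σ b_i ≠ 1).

b = (581/300, 559/300, -9/5, -1)
c = (0, 2, -26/45, 64/15)
Ac = (0, 0, -18/5, 1012/225)
Σ b_i: 581/300·1 + 559/300·1 + (-9/5)·1 + (-1)·1 = 1 ✓
b·c: 559/300·2 + (-9/5)·(-26/45) + (-1)·64/15 = 1/2 ✓
b·c²: 559/300·4 + (-9/5)·676/2025 + (-1)·4096/225 = -1419/125 ≠ 1/3 ⇒ order 2.
b·Ac: (-9/5)·(-18/5) + (-1)·1012/225 = 446/225 ≠ 1/6

2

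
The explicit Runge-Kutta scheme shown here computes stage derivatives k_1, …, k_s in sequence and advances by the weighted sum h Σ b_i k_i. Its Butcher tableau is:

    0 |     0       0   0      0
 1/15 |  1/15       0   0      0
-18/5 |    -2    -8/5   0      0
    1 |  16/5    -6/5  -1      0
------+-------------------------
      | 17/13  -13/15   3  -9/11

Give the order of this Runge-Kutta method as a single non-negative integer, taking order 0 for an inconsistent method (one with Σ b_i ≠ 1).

b = (17/13, -13/15, 3, -9/11)
c = (0, 1/15, -18/5, 1)
Ac = (0, 0, -8/75, 88/25)
Σ b_i: 17/13·1 + (-13/15)·1 + 3·1 + (-9/11)·1 = 5626/2145 ≠ 1 ⇒ order 0.

0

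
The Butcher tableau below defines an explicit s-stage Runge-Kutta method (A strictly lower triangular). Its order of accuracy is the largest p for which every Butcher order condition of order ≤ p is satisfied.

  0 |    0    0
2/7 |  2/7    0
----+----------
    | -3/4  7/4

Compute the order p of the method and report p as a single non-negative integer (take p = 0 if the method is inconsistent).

2

b = (-3/4, 7/4)
c = (0, 2/7)
Σ b_i: (-3/4)·1 + 7/4·1 = 1 ✓
b·c: 7/4·2/7 = 1/2 ✓; 2 stages ⇒ order 2.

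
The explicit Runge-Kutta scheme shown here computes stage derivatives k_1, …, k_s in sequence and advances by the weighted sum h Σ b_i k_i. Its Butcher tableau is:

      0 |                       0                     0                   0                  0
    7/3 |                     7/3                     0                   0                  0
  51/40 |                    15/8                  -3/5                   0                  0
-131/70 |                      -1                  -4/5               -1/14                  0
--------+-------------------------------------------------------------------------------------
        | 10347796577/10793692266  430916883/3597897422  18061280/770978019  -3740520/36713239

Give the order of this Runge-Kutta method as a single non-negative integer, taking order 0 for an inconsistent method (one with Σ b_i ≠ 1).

3

b = (10347796577/10793692266, 430916883/3597897422, 18061280/770978019, -3740520/36713239)
c = (0, 7/3, 51/40, -131/70)
Ac = (0, 0, -7/5, -3289/1680)
Σ b_i: 10347796577/10793692266·1 + 430916883/3597897422·1 + 18061280/770978019·1 + (-3740520/36713239)·1 = 1 ✓
b·c: 430916883/3597897422·7/3 + 18061280/770978019·51/40 + (-3740520/36713239)·(-131/70) = 1/2 ✓
b·c²: 430916883/3597897422·49/9 + 18061280/770978019·2601/1600 + (-3740520/36713239)·17161/4900 = 1/3 ✓
b·Ac: 18061280/770978019·(-7/5) + (-3740520/36713239)·(-3289/1680) = 1/6 ✓
b·c³: 430916883/3597897422·343/27 + 18061280/770978019·132651/64000 + (-3740520/36713239)·(-2248091/343000) = 14492731288429/6476215359600 ≠ 1/4 ⇒ order 3.
b·(c∘Ac): 18061280/770978019·(-357/200) + (-3740520/36713239)·430859/117600 = -2133544359/5139853460 ≠ 1/8
b·Ac²: 18061280/770978019·(-49/15) + (-3740520/36713239)·(-901489/201600) = 10020128191/26433532080 ≠ 1/12
b·A²c: (-3740520/36713239)·1/10 = -374052/36713239 ≠ 1/24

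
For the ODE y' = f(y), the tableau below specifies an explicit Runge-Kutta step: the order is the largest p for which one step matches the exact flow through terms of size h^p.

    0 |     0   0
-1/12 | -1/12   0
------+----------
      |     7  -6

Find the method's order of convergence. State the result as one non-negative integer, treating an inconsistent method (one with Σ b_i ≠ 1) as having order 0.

2

b = (7, -6)
c = (0, -1/12)
Σ b_i: 7·1 + (-6)·1 = 1 ✓
b·c: (-6)·(-1/12) = 1/2 ✓; 2 stages ⇒ order 2.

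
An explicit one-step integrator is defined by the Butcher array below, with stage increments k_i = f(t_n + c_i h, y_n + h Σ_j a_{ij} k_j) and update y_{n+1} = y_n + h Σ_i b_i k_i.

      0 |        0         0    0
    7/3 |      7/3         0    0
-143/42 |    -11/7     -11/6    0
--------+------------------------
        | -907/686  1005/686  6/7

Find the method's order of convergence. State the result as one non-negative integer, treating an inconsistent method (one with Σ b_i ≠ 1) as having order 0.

2

b = (-907/686, 1005/686, 6/7)
c = (0, 7/3, -143/42)
Ac = (0, 0, -77/18)
Σ b_i: (-907/686)·1 + 1005/686·1 + 6/7·1 = 1 ✓
b·c: 1005/686·7/3 + 6/7·(-143/42) = 1/2 ✓
b·c²: 1005/686·49/9 + 6/7·20449/1764 = 6144/343 ≠ 1/3 ⇒ order 2.
b·Ac: 6/7·(-77/18) = -11/3 ≠ 1/6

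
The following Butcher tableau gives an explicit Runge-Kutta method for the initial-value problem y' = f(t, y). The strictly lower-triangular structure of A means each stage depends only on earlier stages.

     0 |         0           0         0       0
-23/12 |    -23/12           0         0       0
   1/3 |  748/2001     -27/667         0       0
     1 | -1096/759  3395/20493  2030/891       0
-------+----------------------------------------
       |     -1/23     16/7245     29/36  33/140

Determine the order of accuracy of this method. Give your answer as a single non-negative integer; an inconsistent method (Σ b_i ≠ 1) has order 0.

4

b = (-1/23, 16/7245, 29/36, 33/140)
c = (0, -23/12, 1/3, 1)
Ac = (0, 0, 9/116, 175/396)
Σ b_i: (-1/23)·1 + 16/7245·1 + 29/36·1 + 33/140·1 = 1 ✓
b·c: 16/7245·(-23/12) + 29/36·1/3 + 33/140·1 = 1/2 ✓
b·c²: 16/7245·529/144 + 29/36·1/9 + 33/140·1 = 1/3 ✓
b·Ac: 29/36·9/116 + 33/140·175/396 = 1/6 ✓
b·c³: 16/7245·(-12167/1728) + 29/36·1/27 + 33/140·1 = 1/4 ✓
b·(c∘Ac): 29/36·3/116 + 33/140·175/396 = 1/8 ✓
b·Ac²: 29/36·(-69/464) + 33/140·455/528 = 1/12 ✓
b·A²c: 33/140·35/198 = 1/24 ✓; 4 stages ⇒ order 4.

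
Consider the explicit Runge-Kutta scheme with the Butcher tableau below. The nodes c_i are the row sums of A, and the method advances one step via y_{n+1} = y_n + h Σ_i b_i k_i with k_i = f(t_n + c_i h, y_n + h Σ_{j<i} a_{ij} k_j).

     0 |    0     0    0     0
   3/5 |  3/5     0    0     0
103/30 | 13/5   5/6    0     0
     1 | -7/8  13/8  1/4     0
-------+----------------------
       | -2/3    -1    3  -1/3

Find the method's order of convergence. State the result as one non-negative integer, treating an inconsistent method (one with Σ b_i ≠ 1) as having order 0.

1

b = (-2/3, -1, 3, -1/3)
c = (0, 3/5, 103/30, 1)
Ac = (0, 0, 1/2, 11/6)
Σ b_i: (-2/3)·1 + (-1)·1 + 3·1 + (-1/3)·1 = 1 ✓
b·c: (-1)·3/5 + 3·103/30 + (-1/3)·1 = 281/30 ≠ 1/2 ⇒ order 1.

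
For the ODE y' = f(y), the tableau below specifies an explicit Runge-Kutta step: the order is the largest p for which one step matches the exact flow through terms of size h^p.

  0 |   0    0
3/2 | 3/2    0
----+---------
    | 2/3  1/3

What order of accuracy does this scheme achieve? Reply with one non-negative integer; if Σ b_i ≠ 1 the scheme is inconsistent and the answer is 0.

2

b = (2/3, 1/3)
c = (0, 3/2)
Σ b_i: 2/3·1 + 1/3·1 = 1 ✓
b·c: 1/3·3/2 = 1/2 ✓; 2 stages ⇒ order 2.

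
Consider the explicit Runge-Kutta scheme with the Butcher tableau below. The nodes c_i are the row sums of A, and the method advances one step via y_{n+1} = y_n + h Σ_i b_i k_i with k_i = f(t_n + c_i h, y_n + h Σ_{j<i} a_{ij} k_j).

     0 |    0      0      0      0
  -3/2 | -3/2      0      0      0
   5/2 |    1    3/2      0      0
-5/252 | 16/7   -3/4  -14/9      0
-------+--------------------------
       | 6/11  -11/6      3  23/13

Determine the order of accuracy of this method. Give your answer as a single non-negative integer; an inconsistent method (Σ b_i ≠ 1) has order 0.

b = (6/11, -11/6, 3, 23/13)
c = (0, -3/2, 5/2, -5/252)
Ac = (0, 0, -9/4, -199/72)
Σ b_i: 6/11·1 + (-11/6)·1 + 3·1 + 23/13·1 = 2987/858 ≠ 1 ⇒ order 0.

0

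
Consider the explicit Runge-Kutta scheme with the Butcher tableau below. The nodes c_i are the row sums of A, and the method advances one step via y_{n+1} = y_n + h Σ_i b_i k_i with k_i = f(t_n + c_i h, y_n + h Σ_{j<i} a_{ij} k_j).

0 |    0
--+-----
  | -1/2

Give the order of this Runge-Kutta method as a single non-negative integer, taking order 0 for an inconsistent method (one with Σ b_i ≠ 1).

b = (-1/2)
c = (0)
Σ b_i: (-1/2)·1 = -1/2 ≠ 1 ⇒ order 0.

0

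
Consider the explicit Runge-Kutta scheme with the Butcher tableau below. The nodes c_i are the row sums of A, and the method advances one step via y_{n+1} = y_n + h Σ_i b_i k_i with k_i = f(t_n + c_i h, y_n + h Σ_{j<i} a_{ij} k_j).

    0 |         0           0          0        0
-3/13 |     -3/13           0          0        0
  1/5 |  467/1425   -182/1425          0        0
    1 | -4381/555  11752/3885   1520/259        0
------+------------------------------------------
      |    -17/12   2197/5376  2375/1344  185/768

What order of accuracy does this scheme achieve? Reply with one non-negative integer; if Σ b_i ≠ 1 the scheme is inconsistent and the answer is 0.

4

b = (-17/12, 2197/5376, 2375/1344, 185/768)
c = (0, -3/13, 1/5, 1)
Ac = (0, 0, 14/475, 88/185)
Σ b_i: (-17/12)·1 + 2197/5376·1 + 2375/1344·1 + 185/768·1 = 1 ✓
b·c: 2197/5376·(-3/13) + 2375/1344·1/5 + 185/768·1 = 1/2 ✓
b·c²: 2197/5376·9/169 + 2375/1344·1/25 + 185/768·1 = 1/3 ✓
b·Ac: 2375/1344·14/475 + 185/768·88/185 = 1/6 ✓
b·c³: 2197/5376·(-27/2197) + 2375/1344·1/125 + 185/768·1 = 1/4 ✓
b·(c∘Ac): 2375/1344·14/2375 + 185/768·88/185 = 1/8 ✓
b·Ac²: 2375/1344·(-42/6175) + 185/768·952/2405 = 1/12 ✓
b·A²c: 185/768·32/185 = 1/24 ✓; 4 stages ⇒ order 4.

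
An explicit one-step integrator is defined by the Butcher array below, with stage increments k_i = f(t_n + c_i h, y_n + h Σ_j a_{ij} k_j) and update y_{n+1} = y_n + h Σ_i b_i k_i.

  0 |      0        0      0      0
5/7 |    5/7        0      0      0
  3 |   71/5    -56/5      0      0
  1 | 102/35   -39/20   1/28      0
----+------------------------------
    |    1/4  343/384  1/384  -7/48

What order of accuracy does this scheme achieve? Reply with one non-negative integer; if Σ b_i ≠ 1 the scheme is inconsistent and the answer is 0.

b = (1/4, 343/384, 1/384, -7/48)
c = (0, 5/7, 3, 1)
Ac = (0, 0, -8, -9/7)
Σ b_i: 1/4·1 + 343/384·1 + 1/384·1 + (-7/48)·1 = 1 ✓
b·c: 343/384·5/7 + 1/384·3 + (-7/48)·1 = 1/2 ✓
b·c²: 343/384·25/49 + 1/384·9 + (-7/48)·1 = 1/3 ✓
b·Ac: 1/384·(-8) + (-7/48)·(-9/7) = 1/6 ✓
b·c³: 343/384·125/343 + 1/384·27 + (-7/48)·1 = 1/4 ✓
b·(c∘Ac): 1/384·(-24) + (-7/48)·(-9/7) = 1/8 ✓
b·Ac²: 1/384·(-40/7) + (-7/48)·(-33/49) = 1/12 ✓
b·A²c: (-7/48)·(-2/7) = 1/24 ✓; 4 stages ⇒ order 4.

4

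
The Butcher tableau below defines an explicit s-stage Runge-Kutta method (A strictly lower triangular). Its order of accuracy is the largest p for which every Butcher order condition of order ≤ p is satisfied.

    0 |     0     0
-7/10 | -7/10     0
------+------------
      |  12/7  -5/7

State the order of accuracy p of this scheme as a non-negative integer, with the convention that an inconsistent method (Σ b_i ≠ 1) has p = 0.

b = (12/7, -5/7)
c = (0, -7/10)
Σ b_i: 12/7·1 + (-5/7)·1 = 1 ✓
b·c: (-5/7)·(-7/10) = 1/2 ✓; 2 stages ⇒ order 2.

2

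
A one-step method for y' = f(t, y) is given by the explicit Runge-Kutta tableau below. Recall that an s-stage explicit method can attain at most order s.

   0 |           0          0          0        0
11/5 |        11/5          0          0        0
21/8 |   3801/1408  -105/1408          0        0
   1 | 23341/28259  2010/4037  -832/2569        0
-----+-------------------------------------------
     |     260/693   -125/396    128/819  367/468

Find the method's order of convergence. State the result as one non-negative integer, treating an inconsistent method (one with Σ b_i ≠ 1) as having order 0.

4

b = (260/693, -125/396, 128/819, 367/468)
c = (0, 11/5, 21/8, 1)
Ac = (0, 0, -21/128, 90/367)
Σ b_i: 260/693·1 + (-125/396)·1 + 128/819·1 + 367/468·1 = 1 ✓
b·c: (-125/396)·11/5 + 128/819·21/8 + 367/468·1 = 1/2 ✓
b·c²: (-125/396)·121/25 + 128/819·441/64 + 367/468·1 = 1/3 ✓
b·Ac: 128/819·(-21/128) + 367/468·90/367 = 1/6 ✓
b·c³: (-125/396)·1331/125 + 128/819·9261/512 + 367/468·1 = 1/4 ✓
b·(c∘Ac): 128/819·(-441/1024) + 367/468·90/367 = 1/8 ✓
b·Ac²: 128/819·(-231/640) + 367/468·327/1835 = 1/12 ✓
b·A²c: 367/468·39/734 = 1/24 ✓; 4 stages ⇒ order 4.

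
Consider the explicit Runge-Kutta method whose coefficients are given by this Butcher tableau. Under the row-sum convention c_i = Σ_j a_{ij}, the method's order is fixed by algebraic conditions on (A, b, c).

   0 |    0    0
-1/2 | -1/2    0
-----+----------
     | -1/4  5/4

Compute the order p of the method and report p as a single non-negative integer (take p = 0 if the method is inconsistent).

1

b = (-1/4, 5/4)
c = (0, -1/2)
Σ b_i: (-1/4)·1 + 5/4·1 = 1 ✓
b·c: 5/4·(-1/2) = -5/8 ≠ 1/2 ⇒ order 1.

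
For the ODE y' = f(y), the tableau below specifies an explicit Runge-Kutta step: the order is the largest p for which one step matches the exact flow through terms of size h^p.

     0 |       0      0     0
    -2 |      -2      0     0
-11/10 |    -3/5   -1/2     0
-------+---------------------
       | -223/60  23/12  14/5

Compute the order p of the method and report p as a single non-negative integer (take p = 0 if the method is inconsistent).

b = (-223/60, 23/12, 14/5)
c = (0, -2, -11/10)
Ac = (0, 0, 1)
Σ b_i: (-223/60)·1 + 23/12·1 + 14/5·1 = 1 ✓
b·c: 23/12·(-2) + 14/5·(-11/10) = -1037/150 ≠ 1/2 ⇒ order 1.

1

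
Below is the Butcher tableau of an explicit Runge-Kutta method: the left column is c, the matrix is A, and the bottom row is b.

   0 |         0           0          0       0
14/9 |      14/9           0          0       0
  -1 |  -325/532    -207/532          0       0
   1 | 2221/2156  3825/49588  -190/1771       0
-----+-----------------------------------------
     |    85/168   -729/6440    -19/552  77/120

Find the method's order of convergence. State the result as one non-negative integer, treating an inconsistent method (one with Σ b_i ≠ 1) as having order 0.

4

b = (85/168, -729/6440, -19/552, 77/120)
c = (0, 14/9, -1, 1)
Ac = (0, 0, -23/38, 5/22)
Σ b_i: 85/168·1 + (-729/6440)·1 + (-19/552)·1 + 77/120·1 = 1 ✓
b·c: (-729/6440)·14/9 + (-19/552)·(-1) + 77/120·1 = 1/2 ✓
b·c²: (-729/6440)·196/81 + (-19/552)·1 + 77/120·1 = 1/3 ✓
b·Ac: (-19/552)·(-23/38) + 77/120·5/22 = 1/6 ✓
b·c³: (-729/6440)·2744/729 + (-19/552)·(-1) + 77/120·1 = 1/4 ✓
b·(c∘Ac): (-19/552)·23/38 + 77/120·5/22 = 1/8 ✓
b·Ac²: (-19/552)·(-161/171) + 77/120·5/63 = 1/12 ✓
b·A²c: 77/120·5/77 = 1/24 ✓; 4 stages ⇒ order 4.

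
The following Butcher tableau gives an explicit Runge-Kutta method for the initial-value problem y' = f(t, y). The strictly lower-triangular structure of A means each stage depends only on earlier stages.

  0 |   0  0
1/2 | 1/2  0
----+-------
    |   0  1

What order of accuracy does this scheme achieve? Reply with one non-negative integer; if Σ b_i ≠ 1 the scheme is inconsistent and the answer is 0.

2

b = (0, 1)
c = (0, 1/2)
Σ b_i: 1·1 = 1 ✓
b·c: 1·1/2 = 1/2 ✓; 2 stages ⇒ order 2.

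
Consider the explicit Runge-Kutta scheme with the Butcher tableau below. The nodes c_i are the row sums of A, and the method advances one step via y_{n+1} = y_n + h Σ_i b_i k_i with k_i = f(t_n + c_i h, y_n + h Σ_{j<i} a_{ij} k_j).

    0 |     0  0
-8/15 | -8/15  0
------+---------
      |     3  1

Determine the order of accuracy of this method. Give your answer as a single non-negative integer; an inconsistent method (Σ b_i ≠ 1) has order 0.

0

b = (3, 1)
c = (0, -8/15)
Σ b_i: 3·1 + 1·1 = 4 ≠ 1 ⇒ order 0.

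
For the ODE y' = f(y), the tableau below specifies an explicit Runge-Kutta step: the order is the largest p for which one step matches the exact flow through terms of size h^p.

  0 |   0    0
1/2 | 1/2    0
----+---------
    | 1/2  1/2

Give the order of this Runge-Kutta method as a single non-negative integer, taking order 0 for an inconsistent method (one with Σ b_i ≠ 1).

b = (1/2, 1/2)
c = (0, 1/2)
Σ b_i: 1/2·1 + 1/2·1 = 1 ✓
b·c: 1/2·1/2 = 1/4 ≠ 1/2 ⇒ order 1.

1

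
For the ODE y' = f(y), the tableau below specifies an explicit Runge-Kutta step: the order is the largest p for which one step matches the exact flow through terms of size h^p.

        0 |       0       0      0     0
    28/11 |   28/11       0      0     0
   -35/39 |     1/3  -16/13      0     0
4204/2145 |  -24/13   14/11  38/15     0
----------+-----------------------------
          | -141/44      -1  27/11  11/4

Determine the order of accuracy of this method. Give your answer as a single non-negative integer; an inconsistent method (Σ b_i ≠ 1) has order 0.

b = (-141/44, -1, 27/11, 11/4)
c = (0, 28/11, -35/39, 4204/2145)
Ac = (0, 0, -448/143, 13678/14157)
Σ b_i: (-141/44)·1 + (-1)·1 + 27/11·1 + 11/4·1 = 1 ✓
b·c: (-1)·28/11 + 27/11·(-35/39) + 11/4·4204/2145 = 1376/2145 ≠ 1/2 ⇒ order 1.

1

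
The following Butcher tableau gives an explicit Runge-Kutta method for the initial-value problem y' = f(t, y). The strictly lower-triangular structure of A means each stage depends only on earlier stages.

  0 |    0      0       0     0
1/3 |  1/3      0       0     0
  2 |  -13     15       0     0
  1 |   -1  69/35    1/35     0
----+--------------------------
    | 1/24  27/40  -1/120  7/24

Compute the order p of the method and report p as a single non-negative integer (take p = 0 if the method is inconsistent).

4

b = (1/24, 27/40, -1/120, 7/24)
c = (0, 1/3, 2, 1)
Ac = (0, 0, 5, 5/7)
Σ b_i: 1/24·1 + 27/40·1 + (-1/120)·1 + 7/24·1 = 1 ✓
b·c: 27/40·1/3 + (-1/120)·2 + 7/24·1 = 1/2 ✓
b·c²: 27/40·1/9 + (-1/120)·4 + 7/24·1 = 1/3 ✓
b·Ac: (-1/120)·5 + 7/24·5/7 = 1/6 ✓
b·c³: 27/40·1/27 + (-1/120)·8 + 7/24·1 = 1/4 ✓
b·(c∘Ac): (-1/120)·10 + 7/24·5/7 = 1/8 ✓
b·Ac²: (-1/120)·5/3 + 7/24·1/3 = 1/12 ✓
b·A²c: 7/24·1/7 = 1/24 ✓; 4 stages ⇒ order 4.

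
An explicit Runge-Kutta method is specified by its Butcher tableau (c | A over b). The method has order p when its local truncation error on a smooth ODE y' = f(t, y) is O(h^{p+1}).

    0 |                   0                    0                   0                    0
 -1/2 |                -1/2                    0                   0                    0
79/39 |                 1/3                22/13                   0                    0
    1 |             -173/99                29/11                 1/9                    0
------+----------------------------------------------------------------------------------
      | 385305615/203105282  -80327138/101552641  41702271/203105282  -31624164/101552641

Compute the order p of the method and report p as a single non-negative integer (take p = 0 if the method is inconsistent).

3

b = (385305615/203105282, -80327138/101552641, 41702271/203105282, -31624164/101552641)
c = (0, -1/2, 79/39, 1)
Ac = (0, 0, -11/13, -8441/7722)
Σ b_i: 385305615/203105282·1 + (-80327138/101552641)·1 + 41702271/203105282·1 + (-31624164/101552641)·1 = 1 ✓
b·c: (-80327138/101552641)·(-1/2) + 41702271/203105282·79/39 + (-31624164/101552641)·1 = 1/2 ✓
b·c²: (-80327138/101552641)·1/4 + 41702271/203105282·6241/1521 + (-31624164/101552641)·1 = 1/3 ✓
b·Ac: 41702271/203105282·(-11/13) + (-31624164/101552641)·(-8441/7722) = 1/6 ✓
b·c³: (-80327138/101552641)·(-1/8) + 41702271/203105282·493039/59319 + (-31624164/101552641)·1 = 71006902555/47526635988 ≠ 1/4 ⇒ order 3.
b·(c∘Ac): 41702271/203105282·(-869/507) + (-31624164/101552641)·(-8441/7722) = -7021319/609315846 ≠ 1/8
b·Ac²: 41702271/203105282·11/26 + (-31624164/101552641)·671585/602316 = -12373661791/47526635988 ≠ 1/12
b·A²c: (-31624164/101552641)·(-11/117) = 2973212/101552641 ≠ 1/24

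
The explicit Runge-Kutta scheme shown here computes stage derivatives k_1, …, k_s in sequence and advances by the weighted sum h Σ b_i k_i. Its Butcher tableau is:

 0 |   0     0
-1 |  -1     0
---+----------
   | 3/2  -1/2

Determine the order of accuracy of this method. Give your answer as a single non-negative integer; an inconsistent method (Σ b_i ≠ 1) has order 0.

2

b = (3/2, -1/2)
c = (0, -1)
Σ b_i: 3/2·1 + (-1/2)·1 = 1 ✓
b·c: (-1/2)·(-1) = 1/2 ✓; 2 stages ⇒ order 2.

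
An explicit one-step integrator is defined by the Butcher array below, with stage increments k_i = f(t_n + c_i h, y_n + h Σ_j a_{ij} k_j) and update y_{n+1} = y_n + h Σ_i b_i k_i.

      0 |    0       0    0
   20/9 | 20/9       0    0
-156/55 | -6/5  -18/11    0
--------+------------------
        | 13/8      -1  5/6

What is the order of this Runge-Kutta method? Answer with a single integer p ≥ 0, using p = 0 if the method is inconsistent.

0

b = (13/8, -1, 5/6)
c = (0, 20/9, -156/55)
Ac = (0, 0, -40/11)
Σ b_i: 13/8·1 + (-1)·1 + 5/6·1 = 35/24 ≠ 1 ⇒ order 0.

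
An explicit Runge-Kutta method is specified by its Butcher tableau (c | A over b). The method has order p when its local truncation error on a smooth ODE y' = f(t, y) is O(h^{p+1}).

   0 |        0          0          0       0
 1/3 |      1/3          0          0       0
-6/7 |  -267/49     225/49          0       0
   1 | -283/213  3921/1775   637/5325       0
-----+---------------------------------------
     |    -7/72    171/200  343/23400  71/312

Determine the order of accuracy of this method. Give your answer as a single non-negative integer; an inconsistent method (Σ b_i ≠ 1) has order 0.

4

b = (-7/72, 171/200, 343/23400, 71/312)
c = (0, 1/3, -6/7, 1)
Ac = (0, 0, 75/49, 45/71)
Σ b_i: (-7/72)·1 + 171/200·1 + 343/23400·1 + 71/312·1 = 1 ✓
b·c: 171/200·1/3 + 343/23400·(-6/7) + 71/312·1 = 1/2 ✓
b·c²: 171/200·1/9 + 343/23400·36/49 + 71/312·1 = 1/3 ✓
b·Ac: 343/23400·75/49 + 71/312·45/71 = 1/6 ✓
b·c³: 171/200·1/27 + 343/23400·(-216/343) + 71/312·1 = 1/4 ✓
b·(c∘Ac): 343/23400·(-450/343) + 71/312·45/71 = 1/8 ✓
b·Ac²: 343/23400·25/49 + 71/312·1/3 = 1/12 ✓
b·A²c: 71/312·13/71 = 1/24 ✓; 4 stages ⇒ order 4.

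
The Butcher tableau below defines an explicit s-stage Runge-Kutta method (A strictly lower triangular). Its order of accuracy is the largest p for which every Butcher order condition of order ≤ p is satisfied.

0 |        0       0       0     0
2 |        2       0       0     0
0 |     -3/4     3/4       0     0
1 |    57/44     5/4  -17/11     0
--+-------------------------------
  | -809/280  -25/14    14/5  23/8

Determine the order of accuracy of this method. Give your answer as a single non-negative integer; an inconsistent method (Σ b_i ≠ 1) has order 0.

1

b = (-809/280, -25/14, 14/5, 23/8)
c = (0, 2, 0, 1)
Ac = (0, 0, 3/2, 5/2)
Σ b_i: (-809/280)·1 + (-25/14)·1 + 14/5·1 + 23/8·1 = 1 ✓
b·c: (-25/14)·2 + 23/8·1 = -39/56 ≠ 1/2 ⇒ order 1.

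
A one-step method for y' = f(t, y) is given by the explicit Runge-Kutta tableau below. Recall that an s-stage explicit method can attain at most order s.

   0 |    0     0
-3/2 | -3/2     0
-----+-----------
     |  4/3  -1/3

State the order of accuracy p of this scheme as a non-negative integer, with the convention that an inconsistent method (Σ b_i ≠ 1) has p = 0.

2

b = (4/3, -1/3)
c = (0, -3/2)
Σ b_i: 4/3·1 + (-1/3)·1 = 1 ✓
b·c: (-1/3)·(-3/2) = 1/2 ✓; 2 stages ⇒ order 2.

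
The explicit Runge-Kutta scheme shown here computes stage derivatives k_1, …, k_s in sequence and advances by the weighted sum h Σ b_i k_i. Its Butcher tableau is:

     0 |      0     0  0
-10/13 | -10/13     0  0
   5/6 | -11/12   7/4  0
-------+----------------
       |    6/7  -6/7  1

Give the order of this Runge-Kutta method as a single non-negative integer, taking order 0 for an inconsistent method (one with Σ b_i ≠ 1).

1

b = (6/7, -6/7, 1)
c = (0, -10/13, 5/6)
Ac = (0, 0, -35/26)
Σ b_i: 6/7·1 + (-6/7)·1 + 1·1 = 1 ✓
b·c: (-6/7)·(-10/13) + 1·5/6 = 815/546 ≠ 1/2 ⇒ order 1.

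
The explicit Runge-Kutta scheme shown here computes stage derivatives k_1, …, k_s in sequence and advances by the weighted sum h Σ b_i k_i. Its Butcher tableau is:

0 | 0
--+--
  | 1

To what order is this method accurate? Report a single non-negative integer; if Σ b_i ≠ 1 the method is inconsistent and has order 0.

1

b = (1)
c = (0)
Σ b_i: 1·1 = 1 ✓; 1 stage ⇒ order 1.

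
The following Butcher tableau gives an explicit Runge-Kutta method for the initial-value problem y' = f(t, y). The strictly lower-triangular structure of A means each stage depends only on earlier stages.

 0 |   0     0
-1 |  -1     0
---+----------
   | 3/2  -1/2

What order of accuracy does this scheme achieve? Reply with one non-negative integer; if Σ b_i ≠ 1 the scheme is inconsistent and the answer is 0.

b = (3/2, -1/2)
c = (0, -1)
Σ b_i: 3/2·1 + (-1/2)·1 = 1 ✓
b·c: (-1/2)·(-1) = 1/2 ✓; 2 stages ⇒ order 2.

2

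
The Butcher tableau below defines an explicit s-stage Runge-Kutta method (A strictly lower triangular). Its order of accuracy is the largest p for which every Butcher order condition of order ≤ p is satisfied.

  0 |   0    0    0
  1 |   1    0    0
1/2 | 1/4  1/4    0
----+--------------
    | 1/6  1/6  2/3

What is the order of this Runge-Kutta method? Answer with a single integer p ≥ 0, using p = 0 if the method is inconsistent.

b = (1/6, 1/6, 2/3)
c = (0, 1, 1/2)
Ac = (0, 0, 1/4)
Σ b_i: 1/6·1 + 1/6·1 + 2/3·1 = 1 ✓
b·c: 1/6·1 + 2/3·1/2 = 1/2 ✓
b·c²: 1/6·1 + 2/3·1/4 = 1/3 ✓
b·Ac: 2/3·1/4 = 1/6 ✓; 3 stages ⇒ order 3.

3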